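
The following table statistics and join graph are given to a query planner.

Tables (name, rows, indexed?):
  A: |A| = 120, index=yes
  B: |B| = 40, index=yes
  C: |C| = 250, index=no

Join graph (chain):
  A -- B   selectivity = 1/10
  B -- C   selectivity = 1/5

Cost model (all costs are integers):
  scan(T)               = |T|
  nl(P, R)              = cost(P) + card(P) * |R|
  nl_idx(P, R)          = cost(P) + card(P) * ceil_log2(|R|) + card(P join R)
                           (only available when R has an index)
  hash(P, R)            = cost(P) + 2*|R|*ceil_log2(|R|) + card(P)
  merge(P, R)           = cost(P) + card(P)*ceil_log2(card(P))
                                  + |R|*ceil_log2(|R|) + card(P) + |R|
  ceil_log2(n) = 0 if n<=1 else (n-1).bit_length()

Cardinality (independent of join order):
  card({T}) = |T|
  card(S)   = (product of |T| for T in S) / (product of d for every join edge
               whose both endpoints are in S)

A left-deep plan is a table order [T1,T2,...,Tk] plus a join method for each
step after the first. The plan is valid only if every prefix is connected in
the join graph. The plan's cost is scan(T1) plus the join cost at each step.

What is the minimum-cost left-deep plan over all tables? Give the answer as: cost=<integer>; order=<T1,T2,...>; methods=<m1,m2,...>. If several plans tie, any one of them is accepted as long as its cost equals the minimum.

cost=4660; order=C,B,A; methods=hash,hash

Selinger DP (subsets sized 1..n):
  {A}: scan cost=120, card=120
  {B}: scan cost=40, card=40
  {C}: scan cost=250, card=250
  {AB}: card=480; try (B,hash)→720, (A,nl_idx)→800, (A,merge)→1280, (B,nl_idx)→1320, (B,merge)→1360, (A,hash)→1760 …(+2); best=720 via (B,hash)
  {BC}: card=2000; try (B,hash)→980, (C,merge)→2570, (B,merge)→2780, (B,nl_idx)→3750, (C,hash)→4080, (C,nl)→10040 …(+1); best=980 via (B,hash)
  {ABC}: card=24000; try (A,hash)→4660, (C,hash)→5200, (C,merge)→7770, (A,merge)→25940, (A,nl_idx)→38980, (C,nl)→120720 …(+1); best=4660 via (A,hash)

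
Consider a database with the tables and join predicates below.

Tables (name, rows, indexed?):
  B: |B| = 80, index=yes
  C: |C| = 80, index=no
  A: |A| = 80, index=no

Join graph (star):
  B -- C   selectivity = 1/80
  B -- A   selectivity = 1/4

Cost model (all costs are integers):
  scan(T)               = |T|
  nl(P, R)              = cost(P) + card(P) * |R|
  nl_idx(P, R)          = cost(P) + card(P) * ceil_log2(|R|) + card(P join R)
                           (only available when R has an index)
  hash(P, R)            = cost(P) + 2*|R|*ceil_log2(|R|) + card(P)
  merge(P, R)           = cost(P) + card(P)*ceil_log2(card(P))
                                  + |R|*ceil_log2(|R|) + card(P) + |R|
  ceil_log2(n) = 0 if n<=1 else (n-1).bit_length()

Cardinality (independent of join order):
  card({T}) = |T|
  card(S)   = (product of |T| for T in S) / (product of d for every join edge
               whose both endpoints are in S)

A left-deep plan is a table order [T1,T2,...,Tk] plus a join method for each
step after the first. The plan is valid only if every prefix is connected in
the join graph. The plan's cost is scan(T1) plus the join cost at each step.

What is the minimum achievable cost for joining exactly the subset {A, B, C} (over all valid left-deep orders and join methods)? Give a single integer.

Selinger DP over subsets of {A,B,C}:
  {B}: scan cost=80, card=80
  {C}: scan cost=80, card=80
  {A}: scan cost=80, card=80
  {BC}: card=80; try (B,nl_idx)→720, (C,hash)→1280, (B,hash)→1280, (C,merge)→1360, (B,merge)→1360, (C,nl)→6480 …(+1); best=720 via (B,nl_idx)
  {AB}: card=1600; try (B,hash)→1280, (A,hash)→1280, (B,merge)→1360, (A,merge)→1360, (B,nl_idx)→2240, (B,nl)→6480 …(+1); best=1280 via (B,hash)
  {ABC}: card=1600; try (A,hash)→1920, (A,merge)→2000, (C,hash)→4000, (A,nl)→7120, (C,merge)→21120, (C,nl)→129280; best=1920 via (A,hash)

1920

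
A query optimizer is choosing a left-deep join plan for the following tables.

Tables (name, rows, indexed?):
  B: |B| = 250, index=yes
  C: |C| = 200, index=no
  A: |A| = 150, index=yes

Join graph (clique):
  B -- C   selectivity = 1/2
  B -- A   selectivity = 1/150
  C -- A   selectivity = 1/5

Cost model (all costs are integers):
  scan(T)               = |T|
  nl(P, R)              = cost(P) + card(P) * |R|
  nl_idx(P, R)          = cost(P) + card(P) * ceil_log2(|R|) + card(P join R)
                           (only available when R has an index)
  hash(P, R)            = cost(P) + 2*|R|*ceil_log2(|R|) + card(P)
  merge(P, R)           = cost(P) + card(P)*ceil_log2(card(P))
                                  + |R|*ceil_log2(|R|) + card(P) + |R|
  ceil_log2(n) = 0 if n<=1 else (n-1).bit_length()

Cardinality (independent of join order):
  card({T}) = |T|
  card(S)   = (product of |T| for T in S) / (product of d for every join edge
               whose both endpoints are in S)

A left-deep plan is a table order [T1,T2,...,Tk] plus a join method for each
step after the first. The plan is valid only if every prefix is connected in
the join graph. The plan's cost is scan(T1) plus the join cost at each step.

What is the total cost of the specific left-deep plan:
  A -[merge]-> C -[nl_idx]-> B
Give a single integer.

step 1: scan A: cost=150, card=150
step 2: join C via merge
    card(P join C) = 150*200/(5) = 6000
    cost = 150 + 150*8 + 200*8 + 150 + 200 = 3300
step 3: join B via nl_idx
    card(P join B) = 6000*250/(2*150) = 5000
    cost = 3300 + 6000*8 + 5000 = 56300

56300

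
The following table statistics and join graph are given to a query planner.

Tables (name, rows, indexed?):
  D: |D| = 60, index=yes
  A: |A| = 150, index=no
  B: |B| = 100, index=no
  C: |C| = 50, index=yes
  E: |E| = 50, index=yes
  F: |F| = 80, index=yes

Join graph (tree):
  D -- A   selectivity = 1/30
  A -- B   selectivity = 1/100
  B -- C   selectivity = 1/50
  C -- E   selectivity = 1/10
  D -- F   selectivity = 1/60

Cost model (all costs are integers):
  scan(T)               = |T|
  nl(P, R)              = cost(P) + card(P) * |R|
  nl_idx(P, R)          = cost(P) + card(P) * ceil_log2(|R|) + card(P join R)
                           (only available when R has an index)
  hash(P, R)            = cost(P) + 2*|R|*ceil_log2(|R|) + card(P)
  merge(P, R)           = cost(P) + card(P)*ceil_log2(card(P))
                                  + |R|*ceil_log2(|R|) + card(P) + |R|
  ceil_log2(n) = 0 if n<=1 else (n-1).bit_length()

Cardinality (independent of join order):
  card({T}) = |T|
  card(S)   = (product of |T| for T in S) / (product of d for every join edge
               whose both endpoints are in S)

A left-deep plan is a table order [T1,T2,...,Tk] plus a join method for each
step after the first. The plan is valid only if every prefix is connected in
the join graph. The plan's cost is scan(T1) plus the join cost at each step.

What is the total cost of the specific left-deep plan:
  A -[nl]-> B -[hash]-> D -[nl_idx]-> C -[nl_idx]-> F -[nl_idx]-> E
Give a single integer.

25020

step 1: scan A: cost=150, card=150
step 2: join B via nl
    card(P join B) = 150*100/(100) = 150
    cost = 150 + 150*100 = 15150
step 3: join D via hash
    card(P join D) = 150*60/(30) = 300
    cost = 15150 + 2*60*6 + 150 = 16020
step 4: join C via nl_idx
    card(P join C) = 300*50/(50) = 300
    cost = 16020 + 300*6 + 300 = 18120
step 5: join F via nl_idx
    card(P join F) = 300*80/(60) = 400
    cost = 18120 + 300*7 + 400 = 20620
step 6: join E via nl_idx
    card(P join E) = 400*50/(10) = 2000
    cost = 20620 + 400*6 + 2000 = 25020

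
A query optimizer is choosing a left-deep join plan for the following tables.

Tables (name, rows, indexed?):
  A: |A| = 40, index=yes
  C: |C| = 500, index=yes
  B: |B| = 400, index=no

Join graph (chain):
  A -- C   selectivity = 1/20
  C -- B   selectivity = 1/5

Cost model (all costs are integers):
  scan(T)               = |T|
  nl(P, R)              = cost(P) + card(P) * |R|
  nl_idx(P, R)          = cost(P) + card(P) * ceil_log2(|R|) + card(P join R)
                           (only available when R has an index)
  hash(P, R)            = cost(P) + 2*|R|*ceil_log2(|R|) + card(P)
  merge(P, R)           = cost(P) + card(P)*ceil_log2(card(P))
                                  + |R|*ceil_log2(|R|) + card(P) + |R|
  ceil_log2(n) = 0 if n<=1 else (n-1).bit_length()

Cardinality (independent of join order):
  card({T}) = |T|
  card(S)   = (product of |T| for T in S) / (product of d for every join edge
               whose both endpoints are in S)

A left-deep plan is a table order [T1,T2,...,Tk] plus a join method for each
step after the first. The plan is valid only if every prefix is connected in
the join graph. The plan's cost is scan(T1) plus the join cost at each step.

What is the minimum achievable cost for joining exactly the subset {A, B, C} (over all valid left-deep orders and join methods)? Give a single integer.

9600

Selinger DP over subsets of {A,B,C}:
  {A}: scan cost=40, card=40
  {C}: scan cost=500, card=500
  {B}: scan cost=400, card=400
  {AC}: card=1000; try (C,nl_idx)→1400, (A,hash)→1480, (A,nl_idx)→4500, (C,merge)→5320, (A,merge)→5780, (C,hash)→9080 …(+2); best=1400 via (C,nl_idx)
  {BC}: card=40000; try (B,hash)→8200, (C,merge)→9400, (B,merge)→9500, (C,hash)→9800, (C,nl_idx)→44000, (C,nl)→200400 …(+1); best=8200 via (B,hash)
  {ABC}: card=80000; try (B,hash)→9600, (B,merge)→16400, (A,hash)→48680, (A,nl_idx)→328200, (B,nl)→401400, (A,merge)→688480 …(+1); best=9600 via (B,hash)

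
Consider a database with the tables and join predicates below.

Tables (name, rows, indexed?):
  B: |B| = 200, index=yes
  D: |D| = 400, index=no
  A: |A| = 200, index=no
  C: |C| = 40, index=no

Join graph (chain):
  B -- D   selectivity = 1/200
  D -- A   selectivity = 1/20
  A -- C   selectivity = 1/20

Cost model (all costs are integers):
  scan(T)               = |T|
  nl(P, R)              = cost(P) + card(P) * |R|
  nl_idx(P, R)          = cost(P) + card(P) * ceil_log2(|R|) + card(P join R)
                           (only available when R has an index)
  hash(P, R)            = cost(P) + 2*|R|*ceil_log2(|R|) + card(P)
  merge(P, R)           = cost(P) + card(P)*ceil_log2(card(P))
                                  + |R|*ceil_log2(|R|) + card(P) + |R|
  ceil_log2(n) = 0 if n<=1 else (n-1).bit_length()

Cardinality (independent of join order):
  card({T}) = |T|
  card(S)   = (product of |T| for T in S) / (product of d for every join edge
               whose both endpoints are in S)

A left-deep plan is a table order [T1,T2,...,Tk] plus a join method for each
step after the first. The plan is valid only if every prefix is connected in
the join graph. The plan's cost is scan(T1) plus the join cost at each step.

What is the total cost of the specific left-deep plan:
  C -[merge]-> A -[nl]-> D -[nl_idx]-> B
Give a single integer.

step 1: scan C: cost=40, card=40
step 2: join A via merge
    card(P join A) = 40*200/(20) = 400
    cost = 40 + 40*6 + 200*8 + 40 + 200 = 2120
step 3: join D via nl
    card(P join D) = 400*400/(20) = 8000
    cost = 2120 + 400*400 = 162120
step 4: join B via nl_idx
    card(P join B) = 8000*200/(200) = 8000
    cost = 162120 + 8000*8 + 8000 = 234120

234120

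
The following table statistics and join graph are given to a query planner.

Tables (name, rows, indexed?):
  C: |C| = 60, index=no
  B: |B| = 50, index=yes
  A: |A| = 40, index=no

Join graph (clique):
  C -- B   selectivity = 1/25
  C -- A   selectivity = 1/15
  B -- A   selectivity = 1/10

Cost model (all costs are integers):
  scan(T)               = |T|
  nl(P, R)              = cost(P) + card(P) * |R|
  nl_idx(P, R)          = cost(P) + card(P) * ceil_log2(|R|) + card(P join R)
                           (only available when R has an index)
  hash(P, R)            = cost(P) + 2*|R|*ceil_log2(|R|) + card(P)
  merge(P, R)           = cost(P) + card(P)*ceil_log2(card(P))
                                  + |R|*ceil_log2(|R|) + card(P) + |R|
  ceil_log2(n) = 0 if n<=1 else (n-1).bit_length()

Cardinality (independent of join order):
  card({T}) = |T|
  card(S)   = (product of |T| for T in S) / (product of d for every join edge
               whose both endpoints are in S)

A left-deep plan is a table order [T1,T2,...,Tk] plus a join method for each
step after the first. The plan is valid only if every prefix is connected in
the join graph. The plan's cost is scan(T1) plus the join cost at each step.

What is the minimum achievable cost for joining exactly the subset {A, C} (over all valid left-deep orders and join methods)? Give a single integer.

600

Selinger DP over subsets of {A,C}:
  {C}: scan cost=60, card=60
  {A}: scan cost=40, card=40
  {AC}: card=160; try (A,hash)→600, (C,merge)→740, (A,merge)→760, (C,hash)→800, (C,nl)→2440, (A,nl)→2460; best=600 via (A,hash)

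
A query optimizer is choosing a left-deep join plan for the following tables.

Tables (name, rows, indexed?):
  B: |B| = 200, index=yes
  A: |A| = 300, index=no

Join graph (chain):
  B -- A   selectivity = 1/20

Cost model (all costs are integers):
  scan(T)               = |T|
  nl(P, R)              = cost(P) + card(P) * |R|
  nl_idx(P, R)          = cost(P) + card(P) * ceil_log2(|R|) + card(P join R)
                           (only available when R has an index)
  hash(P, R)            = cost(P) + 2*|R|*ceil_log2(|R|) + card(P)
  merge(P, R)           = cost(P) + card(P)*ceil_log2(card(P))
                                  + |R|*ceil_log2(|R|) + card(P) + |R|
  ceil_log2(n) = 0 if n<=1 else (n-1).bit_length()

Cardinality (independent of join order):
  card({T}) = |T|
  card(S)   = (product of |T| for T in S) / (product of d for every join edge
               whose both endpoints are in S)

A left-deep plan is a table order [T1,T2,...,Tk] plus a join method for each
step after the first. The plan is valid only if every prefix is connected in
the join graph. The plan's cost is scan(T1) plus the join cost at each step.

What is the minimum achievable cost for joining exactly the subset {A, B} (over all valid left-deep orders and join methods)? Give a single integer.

Selinger DP over subsets of {A,B}:
  {B}: scan cost=200, card=200
  {A}: scan cost=300, card=300
  {AB}: card=3000; try (B,hash)→3800, (A,merge)→5000, (B,merge)→5100, (B,nl_idx)→5700, (A,hash)→5800, (A,nl)→60200 …(+1); best=3800 via (B,hash)

3800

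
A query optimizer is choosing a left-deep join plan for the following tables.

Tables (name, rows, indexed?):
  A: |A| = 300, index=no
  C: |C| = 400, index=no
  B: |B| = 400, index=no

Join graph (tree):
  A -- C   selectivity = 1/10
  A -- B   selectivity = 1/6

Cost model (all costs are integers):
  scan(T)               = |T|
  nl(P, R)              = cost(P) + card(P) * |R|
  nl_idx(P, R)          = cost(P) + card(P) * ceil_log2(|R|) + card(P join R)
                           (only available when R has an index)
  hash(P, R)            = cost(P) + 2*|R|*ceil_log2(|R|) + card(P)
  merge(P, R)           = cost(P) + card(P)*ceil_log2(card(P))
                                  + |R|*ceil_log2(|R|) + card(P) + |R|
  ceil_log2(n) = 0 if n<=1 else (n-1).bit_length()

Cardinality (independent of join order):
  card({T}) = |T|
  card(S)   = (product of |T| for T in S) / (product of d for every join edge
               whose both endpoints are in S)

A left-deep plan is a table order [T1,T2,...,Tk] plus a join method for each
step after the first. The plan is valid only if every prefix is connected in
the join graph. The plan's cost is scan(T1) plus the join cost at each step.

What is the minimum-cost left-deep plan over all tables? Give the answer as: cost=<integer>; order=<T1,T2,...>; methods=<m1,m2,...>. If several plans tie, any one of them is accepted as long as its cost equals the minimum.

cost=25400; order=C,A,B; methods=hash,hash

Selinger DP (subsets sized 1..n):
  {A}: scan cost=300, card=300
  {C}: scan cost=400, card=400
  {B}: scan cost=400, card=400
  {AC}: card=12000; try (A,hash)→6200, (C,merge)→7300, (A,merge)→7400, (C,hash)→7800, (C,nl)→120300, (A,nl)→120400; best=6200 via (A,hash)
  {AB}: card=20000; try (A,hash)→6200, (B,merge)→7300, (A,merge)→7400, (B,hash)→7800, (B,nl)→120300, (A,nl)→120400; best=6200 via (A,hash)
  {ABC}: card=800000; try (B,hash)→25400, (C,hash)→33400, (B,merge)→190200, (C,merge)→330200, (B,nl)→4806200, (C,nl)→8006200; best=25400 via (B,hash)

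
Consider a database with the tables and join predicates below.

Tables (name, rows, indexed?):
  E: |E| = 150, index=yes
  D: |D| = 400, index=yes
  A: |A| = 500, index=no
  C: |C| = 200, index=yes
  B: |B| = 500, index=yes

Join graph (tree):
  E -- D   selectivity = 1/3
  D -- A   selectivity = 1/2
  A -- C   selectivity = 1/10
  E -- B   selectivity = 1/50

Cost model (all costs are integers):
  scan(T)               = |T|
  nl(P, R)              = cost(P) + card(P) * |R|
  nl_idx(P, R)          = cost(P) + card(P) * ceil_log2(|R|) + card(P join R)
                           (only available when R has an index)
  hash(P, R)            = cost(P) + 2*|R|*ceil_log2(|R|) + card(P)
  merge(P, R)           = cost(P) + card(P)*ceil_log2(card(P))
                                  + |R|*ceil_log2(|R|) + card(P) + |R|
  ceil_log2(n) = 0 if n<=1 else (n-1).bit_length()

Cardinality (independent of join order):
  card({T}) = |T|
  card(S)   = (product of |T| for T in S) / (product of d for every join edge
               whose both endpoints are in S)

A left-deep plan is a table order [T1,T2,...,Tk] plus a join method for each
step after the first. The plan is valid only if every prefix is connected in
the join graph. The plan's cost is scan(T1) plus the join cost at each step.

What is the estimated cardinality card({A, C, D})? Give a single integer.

2000000

Tables in S: A(500), C(200), D(400)
Edges inside S: D-A(d=2), A-C(d=10)
numerator = 500 * 200 * 400 = 40000000
denominator = 2 * 10 = 20
card(S) = 40000000 / 20 = 2000000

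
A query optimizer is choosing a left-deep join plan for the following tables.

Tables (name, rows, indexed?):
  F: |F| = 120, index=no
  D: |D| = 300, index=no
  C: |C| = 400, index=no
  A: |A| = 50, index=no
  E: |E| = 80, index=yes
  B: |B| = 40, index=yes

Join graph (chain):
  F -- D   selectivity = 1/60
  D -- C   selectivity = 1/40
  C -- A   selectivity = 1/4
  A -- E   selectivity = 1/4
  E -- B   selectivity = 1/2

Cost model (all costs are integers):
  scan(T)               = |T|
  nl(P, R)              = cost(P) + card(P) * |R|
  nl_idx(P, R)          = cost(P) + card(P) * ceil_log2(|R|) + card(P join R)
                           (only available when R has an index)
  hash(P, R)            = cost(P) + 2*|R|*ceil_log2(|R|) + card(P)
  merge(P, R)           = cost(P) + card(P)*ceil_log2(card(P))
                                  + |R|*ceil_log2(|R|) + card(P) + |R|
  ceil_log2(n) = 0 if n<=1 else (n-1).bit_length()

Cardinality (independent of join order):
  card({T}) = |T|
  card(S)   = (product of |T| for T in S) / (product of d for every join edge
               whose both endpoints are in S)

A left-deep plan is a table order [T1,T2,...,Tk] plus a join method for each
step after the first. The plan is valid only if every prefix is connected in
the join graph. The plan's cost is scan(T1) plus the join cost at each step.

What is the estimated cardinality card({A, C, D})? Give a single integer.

Tables in S: A(50), C(400), D(300)
Edges inside S: D-C(d=40), C-A(d=4)
numerator = 50 * 400 * 300 = 6000000
denominator = 40 * 4 = 160
card(S) = 6000000 / 160 = 37500

37500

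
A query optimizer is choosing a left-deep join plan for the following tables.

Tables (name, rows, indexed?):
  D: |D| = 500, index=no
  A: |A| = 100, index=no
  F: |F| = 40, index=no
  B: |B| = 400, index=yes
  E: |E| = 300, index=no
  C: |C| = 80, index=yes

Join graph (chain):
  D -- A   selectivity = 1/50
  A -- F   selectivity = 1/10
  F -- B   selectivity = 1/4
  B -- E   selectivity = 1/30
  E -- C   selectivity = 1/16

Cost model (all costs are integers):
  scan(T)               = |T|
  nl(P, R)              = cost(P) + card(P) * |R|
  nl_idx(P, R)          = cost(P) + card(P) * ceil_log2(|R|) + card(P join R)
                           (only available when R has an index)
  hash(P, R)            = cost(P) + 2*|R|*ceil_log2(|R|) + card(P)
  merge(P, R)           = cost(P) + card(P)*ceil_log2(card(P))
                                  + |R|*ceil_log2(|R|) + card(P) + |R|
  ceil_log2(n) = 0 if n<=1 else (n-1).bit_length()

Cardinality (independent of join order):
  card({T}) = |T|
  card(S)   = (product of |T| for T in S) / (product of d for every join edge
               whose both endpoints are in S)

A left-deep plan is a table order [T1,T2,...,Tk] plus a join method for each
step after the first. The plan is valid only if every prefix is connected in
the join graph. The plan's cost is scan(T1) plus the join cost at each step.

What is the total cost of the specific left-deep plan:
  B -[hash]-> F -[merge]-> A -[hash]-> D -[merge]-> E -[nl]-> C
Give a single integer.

step 1: scan B: cost=400, card=400
step 2: join F via hash
    card(P join F) = 400*40/(4) = 4000
    cost = 400 + 2*40*6 + 400 = 1280
step 3: join A via merge
    card(P join A) = 4000*100/(10) = 40000
    cost = 1280 + 4000*12 + 100*7 + 4000 + 100 = 54080
step 4: join D via hash
    card(P join D) = 40000*500/(50) = 400000
    cost = 54080 + 2*500*9 + 40000 = 103080
step 5: join E via merge
    card(P join E) = 400000*300/(30) = 4000000
    cost = 103080 + 400000*19 + 300*9 + 400000 + 300 = 8106080
step 6: join C via nl
    card(P join C) = 4000000*80/(16) = 20000000
    cost = 8106080 + 4000000*80 = 328106080

328106080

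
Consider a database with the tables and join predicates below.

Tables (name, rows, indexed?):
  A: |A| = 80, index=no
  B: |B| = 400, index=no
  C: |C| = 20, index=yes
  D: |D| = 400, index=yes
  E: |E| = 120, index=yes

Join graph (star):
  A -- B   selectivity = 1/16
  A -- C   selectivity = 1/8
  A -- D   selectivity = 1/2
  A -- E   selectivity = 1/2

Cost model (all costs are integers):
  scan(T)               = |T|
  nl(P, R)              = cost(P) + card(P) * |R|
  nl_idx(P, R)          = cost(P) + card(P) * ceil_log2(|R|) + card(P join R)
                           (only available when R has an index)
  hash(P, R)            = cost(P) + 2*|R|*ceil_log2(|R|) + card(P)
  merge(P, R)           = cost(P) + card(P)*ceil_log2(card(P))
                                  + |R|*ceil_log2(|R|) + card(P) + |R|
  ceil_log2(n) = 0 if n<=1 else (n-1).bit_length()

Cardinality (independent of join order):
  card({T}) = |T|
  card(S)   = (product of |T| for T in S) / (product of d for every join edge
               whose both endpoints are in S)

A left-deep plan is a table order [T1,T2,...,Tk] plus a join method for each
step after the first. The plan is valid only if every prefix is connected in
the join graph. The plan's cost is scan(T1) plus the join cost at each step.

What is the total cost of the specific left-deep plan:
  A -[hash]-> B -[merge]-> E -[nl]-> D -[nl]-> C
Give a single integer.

528032320

step 1: scan A: cost=80, card=80
step 2: join B via hash
    card(P join B) = 80*400/(16) = 2000
    cost = 80 + 2*400*9 + 80 = 7360
step 3: join E via merge
    card(P join E) = 2000*120/(2) = 120000
    cost = 7360 + 2000*11 + 120*7 + 2000 + 120 = 32320
step 4: join D via nl
    card(P join D) = 120000*400/(2) = 24000000
    cost = 32320 + 120000*400 = 48032320
step 5: join C via nl
    card(P join C) = 24000000*20/(8) = 60000000
    cost = 48032320 + 24000000*20 = 528032320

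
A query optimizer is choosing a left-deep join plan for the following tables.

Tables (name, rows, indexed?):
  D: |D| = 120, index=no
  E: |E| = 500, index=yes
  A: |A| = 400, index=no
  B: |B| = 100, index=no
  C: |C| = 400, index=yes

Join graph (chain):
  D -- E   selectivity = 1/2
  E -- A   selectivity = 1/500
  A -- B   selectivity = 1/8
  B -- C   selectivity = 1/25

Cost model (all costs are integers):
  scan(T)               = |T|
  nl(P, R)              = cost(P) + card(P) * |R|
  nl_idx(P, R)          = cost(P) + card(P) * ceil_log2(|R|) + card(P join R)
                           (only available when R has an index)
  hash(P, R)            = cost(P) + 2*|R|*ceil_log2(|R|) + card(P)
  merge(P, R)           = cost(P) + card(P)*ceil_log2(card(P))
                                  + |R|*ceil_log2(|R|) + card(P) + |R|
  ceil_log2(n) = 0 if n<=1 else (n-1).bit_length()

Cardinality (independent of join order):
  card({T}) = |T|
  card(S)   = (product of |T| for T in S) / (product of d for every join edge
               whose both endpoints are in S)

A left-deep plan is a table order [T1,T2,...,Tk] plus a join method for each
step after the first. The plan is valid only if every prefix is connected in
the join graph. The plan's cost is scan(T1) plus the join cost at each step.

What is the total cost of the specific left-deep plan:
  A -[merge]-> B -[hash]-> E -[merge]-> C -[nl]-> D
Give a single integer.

9693200

step 1: scan A: cost=400, card=400
step 2: join B via merge
    card(P join B) = 400*100/(8) = 5000
    cost = 400 + 400*9 + 100*7 + 400 + 100 = 5200
step 3: join E via hash
    card(P join E) = 5000*500/(500) = 5000
    cost = 5200 + 2*500*9 + 5000 = 19200
step 4: join C via merge
    card(P join C) = 5000*400/(25) = 80000
    cost = 19200 + 5000*13 + 400*9 + 5000 + 400 = 93200
step 5: join D via nl
    card(P join D) = 80000*120/(2) = 4800000
    cost = 93200 + 80000*120 = 9693200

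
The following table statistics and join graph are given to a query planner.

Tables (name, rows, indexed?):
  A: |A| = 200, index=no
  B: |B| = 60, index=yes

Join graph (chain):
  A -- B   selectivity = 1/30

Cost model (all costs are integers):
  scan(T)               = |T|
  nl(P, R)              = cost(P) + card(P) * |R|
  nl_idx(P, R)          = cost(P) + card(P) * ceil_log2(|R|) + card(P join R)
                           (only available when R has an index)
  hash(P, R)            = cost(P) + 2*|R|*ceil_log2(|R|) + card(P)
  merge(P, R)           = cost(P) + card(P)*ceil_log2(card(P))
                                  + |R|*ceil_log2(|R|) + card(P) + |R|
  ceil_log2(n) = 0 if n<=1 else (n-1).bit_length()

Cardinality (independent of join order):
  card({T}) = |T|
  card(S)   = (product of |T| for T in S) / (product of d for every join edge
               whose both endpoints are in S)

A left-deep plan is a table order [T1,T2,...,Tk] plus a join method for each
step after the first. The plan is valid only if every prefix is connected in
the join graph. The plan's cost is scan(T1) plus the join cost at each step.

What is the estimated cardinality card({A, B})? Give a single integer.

Tables in S: A(200), B(60)
Edges inside S: A-B(d=30)
numerator = 200 * 60 = 12000
denominator = 30 = 30
card(S) = 12000 / 30 = 400

400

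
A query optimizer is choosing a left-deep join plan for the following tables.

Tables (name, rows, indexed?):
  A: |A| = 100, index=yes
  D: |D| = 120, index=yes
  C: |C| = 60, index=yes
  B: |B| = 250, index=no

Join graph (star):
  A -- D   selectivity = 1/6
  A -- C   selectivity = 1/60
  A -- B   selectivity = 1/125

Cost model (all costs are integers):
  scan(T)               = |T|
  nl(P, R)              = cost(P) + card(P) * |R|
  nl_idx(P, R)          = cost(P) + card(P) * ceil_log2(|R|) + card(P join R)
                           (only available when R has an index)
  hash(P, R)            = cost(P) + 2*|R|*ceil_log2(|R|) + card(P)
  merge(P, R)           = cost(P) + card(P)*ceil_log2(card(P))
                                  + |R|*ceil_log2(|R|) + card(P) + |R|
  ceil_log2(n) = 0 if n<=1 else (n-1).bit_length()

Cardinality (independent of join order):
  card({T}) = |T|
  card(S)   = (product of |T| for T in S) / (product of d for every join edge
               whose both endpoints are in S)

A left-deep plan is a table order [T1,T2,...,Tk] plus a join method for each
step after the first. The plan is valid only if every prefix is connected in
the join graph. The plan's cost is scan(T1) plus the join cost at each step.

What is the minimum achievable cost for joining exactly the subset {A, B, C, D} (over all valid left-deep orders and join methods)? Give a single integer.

Selinger DP over subsets of {A,B,C,D}:
  {A}: scan cost=100, card=100
  {D}: scan cost=120, card=120
  {C}: scan cost=60, card=60
  {B}: scan cost=250, card=250
  {AD}: card=2000; try (A,hash)→1640, (D,merge)→1860, (D,hash)→1880, (A,merge)→1880, (D,nl_idx)→2800, (A,nl_idx)→2960 …(+2); best=1640 via (A,hash)
  {AC}: card=100; try (A,nl_idx)→580, (C,nl_idx)→800, (C,hash)→920, (A,merge)→1280, (C,merge)→1320, (A,hash)→1520 …(+2); best=580 via (A,nl_idx)
  {AB}: card=200; try (A,hash)→1900, (A,nl_idx)→2200, (B,merge)→3150, (A,merge)→3300, (B,hash)→4200, (B,nl)→25100 …(+1); best=1900 via (A,hash)
  {ACD}: card=2000; try (D,merge)→2340, (D,hash)→2360, (D,nl_idx)→3280, (C,hash)→4360, (D,nl)→12580, (C,nl_idx)→15640 …(+2); best=2340 via (D,merge)
  {ABD}: card=4000; try (D,hash)→3780, (D,merge)→4660, (D,nl_idx)→7300, (B,hash)→7640, (D,nl)→25900, (B,merge)→27890 …(+1); best=3780 via (D,hash)
  {ABC}: card=200; try (C,hash)→2820, (C,nl_idx)→3300, (B,merge)→3630, (C,merge)→4120, (B,hash)→4680, (C,nl)→13900 …(+1); best=2820 via (C,hash)
  {ABCD}: card=4000; try (D,hash)→4700, (D,merge)→5580, (D,nl_idx)→8220, (B,hash)→8340, (C,hash)→8500, (D,nl)→26820 …(+5); best=4700 via (D,hash)

4700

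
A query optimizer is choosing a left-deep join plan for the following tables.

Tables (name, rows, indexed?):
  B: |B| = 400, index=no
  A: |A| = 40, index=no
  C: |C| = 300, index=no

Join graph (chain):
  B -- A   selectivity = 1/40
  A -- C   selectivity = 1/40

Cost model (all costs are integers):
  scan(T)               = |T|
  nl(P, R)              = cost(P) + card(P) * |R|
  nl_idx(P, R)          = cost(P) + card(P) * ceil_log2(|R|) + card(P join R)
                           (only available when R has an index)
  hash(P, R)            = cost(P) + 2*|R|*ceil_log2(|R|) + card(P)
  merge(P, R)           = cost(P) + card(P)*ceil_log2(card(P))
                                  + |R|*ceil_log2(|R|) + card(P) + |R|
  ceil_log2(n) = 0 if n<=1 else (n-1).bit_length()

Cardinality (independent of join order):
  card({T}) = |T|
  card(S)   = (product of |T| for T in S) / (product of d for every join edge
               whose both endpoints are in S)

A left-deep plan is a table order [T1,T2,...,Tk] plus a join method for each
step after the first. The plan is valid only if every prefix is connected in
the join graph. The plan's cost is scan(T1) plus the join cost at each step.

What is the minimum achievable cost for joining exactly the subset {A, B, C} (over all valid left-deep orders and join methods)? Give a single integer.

7080

Selinger DP over subsets of {A,B,C}:
  {B}: scan cost=400, card=400
  {A}: scan cost=40, card=40
  {C}: scan cost=300, card=300
  {AB}: card=400; try (A,hash)→1280, (B,merge)→4320, (A,merge)→4680, (B,hash)→7280, (B,nl)→16040, (A,nl)→16400; best=1280 via (A,hash)
  {AC}: card=300; try (A,hash)→1080, (C,merge)→3320, (A,merge)→3580, (C,hash)→5480, (C,nl)→12040, (A,nl)→12300; best=1080 via (A,hash)
  {ABC}: card=3000; try (C,hash)→7080, (B,merge)→8080, (C,merge)→8280, (B,hash)→8580, (B,nl)→121080, (C,nl)→121280; best=7080 via (C,hash)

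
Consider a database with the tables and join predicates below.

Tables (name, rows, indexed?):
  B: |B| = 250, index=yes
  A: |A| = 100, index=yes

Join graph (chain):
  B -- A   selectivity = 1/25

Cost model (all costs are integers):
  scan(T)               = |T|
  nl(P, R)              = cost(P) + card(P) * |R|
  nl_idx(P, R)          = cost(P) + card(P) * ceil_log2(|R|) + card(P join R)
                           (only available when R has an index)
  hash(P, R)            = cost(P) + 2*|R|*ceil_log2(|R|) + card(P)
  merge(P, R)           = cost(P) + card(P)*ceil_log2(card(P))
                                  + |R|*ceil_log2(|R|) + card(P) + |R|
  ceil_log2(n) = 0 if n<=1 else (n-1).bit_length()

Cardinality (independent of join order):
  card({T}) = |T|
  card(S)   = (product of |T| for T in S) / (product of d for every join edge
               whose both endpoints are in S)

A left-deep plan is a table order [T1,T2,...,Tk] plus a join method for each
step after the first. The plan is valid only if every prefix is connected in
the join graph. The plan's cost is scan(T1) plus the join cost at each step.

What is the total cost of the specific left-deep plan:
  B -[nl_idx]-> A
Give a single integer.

step 1: scan B: cost=250, card=250
step 2: join A via nl_idx
    card(P join A) = 250*100/(25) = 1000
    cost = 250 + 250*7 + 1000 = 3000

3000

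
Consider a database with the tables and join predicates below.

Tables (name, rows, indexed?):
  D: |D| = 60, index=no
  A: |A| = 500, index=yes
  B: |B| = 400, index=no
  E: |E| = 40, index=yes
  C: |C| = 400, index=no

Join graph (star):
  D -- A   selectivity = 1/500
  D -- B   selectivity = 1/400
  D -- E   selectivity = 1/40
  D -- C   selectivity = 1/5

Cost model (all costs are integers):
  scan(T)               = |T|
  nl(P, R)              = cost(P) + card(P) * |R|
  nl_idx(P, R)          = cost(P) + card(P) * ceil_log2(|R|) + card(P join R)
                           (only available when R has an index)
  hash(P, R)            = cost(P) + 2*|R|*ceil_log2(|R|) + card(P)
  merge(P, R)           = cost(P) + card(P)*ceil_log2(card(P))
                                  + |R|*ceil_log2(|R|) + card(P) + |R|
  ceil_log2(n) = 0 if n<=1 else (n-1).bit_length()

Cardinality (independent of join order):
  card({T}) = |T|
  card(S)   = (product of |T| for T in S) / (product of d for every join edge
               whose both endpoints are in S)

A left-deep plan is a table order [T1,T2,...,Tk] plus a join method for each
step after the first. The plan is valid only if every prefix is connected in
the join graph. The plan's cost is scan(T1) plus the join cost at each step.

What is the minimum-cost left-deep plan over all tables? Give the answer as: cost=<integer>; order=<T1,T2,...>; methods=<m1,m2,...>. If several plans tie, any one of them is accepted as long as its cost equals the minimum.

Selinger DP (subsets sized 1..n):
  {D}: scan cost=60, card=60
  {A}: scan cost=500, card=500
  {B}: scan cost=400, card=400
  {E}: scan cost=40, card=40
  {C}: scan cost=400, card=400
  {AD}: card=60; try (A,nl_idx)→660, (D,hash)→1720, (A,merge)→5480, (D,merge)→5920, (A,hash)→9120, (A,nl)→30060 …(+1); best=660 via (A,nl_idx)
  {BD}: card=60; try (D,hash)→1520, (B,merge)→4480, (D,merge)→4820, (B,hash)→7320, (B,nl)→24060, (D,nl)→24400; best=1520 via (D,hash)
  {DE}: card=60; try (E,nl_idx)→480, (E,hash)→600, (D,merge)→740, (E,merge)→760, (D,hash)→800, (D,nl)→2440 …(+1); best=480 via (E,nl_idx)
  {CD}: card=4800; try (D,hash)→1520, (C,merge)→4480, (D,merge)→4820, (C,hash)→7320, (C,nl)→24060, (D,nl)→24400; best=1520 via (D,hash)
  {ABD}: card=60; try (A,nl_idx)→2120, (B,merge)→5080, (A,merge)→6940, (B,hash)→7920, (A,hash)→10580, (B,nl)→24660 …(+1); best=2120 via (A,nl_idx)
  {ADE}: card=60; try (E,nl_idx)→1080, (A,nl_idx)→1080, (E,hash)→1200, (E,merge)→1360, (E,nl)→3060, (A,merge)→5900 …(+2); best=1080 via (E,nl_idx)
  {ACD}: card=4800; try (C,merge)→5080, (C,hash)→7920, (A,hash)→15320, (C,nl)→24660, (A,nl_idx)→49520, (A,merge)→73720 …(+1); best=5080 via (C,merge)
  {BDE}: card=60; try (E,nl_idx)→1940, (E,hash)→2060, (E,merge)→2220, (E,nl)→3920, (B,merge)→4900, (B,hash)→7740 …(+1); best=1940 via (E,nl_idx)
  {BCD}: card=4800; try (C,merge)→5940, (C,hash)→8780, (B,hash)→13520, (C,nl)→25520, (B,merge)→72720, (B,nl)→1921520; best=5940 via (C,merge)
  {CDE}: card=4800; try (C,merge)→4900, (E,hash)→6800, (C,hash)→7740, (C,nl)→24480, (E,nl_idx)→35120, (E,merge)→69000 …(+1); best=4900 via (C,merge)
  {ABDE}: card=60; try (E,nl_idx)→2540, (A,nl_idx)→2540, (E,hash)→2660, (E,merge)→2820, (E,nl)→4520, (B,merge)→5500 …(+5); best=2540 via (E,nl_idx)
  {ABCD}: card=4800; try (C,merge)→6540, (C,hash)→9380, (B,hash)→17080, (A,hash)→19740, (C,nl)→26120, (A,nl_idx)→53940 …(+4); best=6540 via (C,merge)
  {ACDE}: card=4800; try (C,merge)→5500, (C,hash)→8340, (E,hash)→10360, (A,hash)→18700, (C,nl)→25080, (E,nl_idx)→38680 …(+5); best=5500 via (C,merge)
  {BCDE}: card=4800; try (C,merge)→6360, (C,hash)→9200, (E,hash)→11220, (B,hash)→16900, (C,nl)→25940, (E,nl_idx)→39540 …(+4); best=6360 via (C,merge)
  {ABCDE}: card=4800; try (C,merge)→6960, (C,hash)→9800, (E,hash)→11820, (B,hash)→17500, (A,hash)→20160, (C,nl)→26540 …(+8); best=6960 via (C,merge)

cost=6960; order=B,D,A,E,C; methods=hash,nl_idx,nl_idx,merge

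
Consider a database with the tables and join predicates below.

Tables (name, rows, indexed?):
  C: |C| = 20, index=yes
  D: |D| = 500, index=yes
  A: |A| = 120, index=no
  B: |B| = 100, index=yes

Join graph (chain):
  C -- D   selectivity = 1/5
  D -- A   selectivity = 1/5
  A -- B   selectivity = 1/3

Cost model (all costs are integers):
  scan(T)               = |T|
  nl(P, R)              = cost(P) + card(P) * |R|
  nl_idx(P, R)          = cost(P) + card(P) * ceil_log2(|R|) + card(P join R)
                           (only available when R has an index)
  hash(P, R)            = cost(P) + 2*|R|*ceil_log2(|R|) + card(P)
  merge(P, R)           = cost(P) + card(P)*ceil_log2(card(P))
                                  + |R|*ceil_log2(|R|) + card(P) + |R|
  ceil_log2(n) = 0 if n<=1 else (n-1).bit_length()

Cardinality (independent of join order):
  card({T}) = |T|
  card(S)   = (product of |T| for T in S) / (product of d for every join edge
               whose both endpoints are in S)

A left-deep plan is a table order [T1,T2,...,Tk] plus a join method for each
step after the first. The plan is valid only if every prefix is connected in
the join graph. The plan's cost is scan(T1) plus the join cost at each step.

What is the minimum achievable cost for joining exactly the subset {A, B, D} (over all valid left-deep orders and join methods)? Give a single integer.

14640

Selinger DP over subsets of {A,B,D}:
  {D}: scan cost=500, card=500
  {A}: scan cost=120, card=120
  {B}: scan cost=100, card=100
  {AD}: card=12000; try (A,hash)→2680, (D,merge)→6080, (A,merge)→6460, (D,hash)→9240, (D,nl_idx)→13200, (D,nl)→60120 …(+1); best=2680 via (A,hash)
  {AB}: card=4000; try (B,hash)→1640, (A,merge)→1860, (B,merge)→1880, (A,hash)→1880, (B,nl_idx)→4960, (A,nl)→12100 …(+1); best=1640 via (B,hash)
  {ABD}: card=400000; try (D,hash)→14640, (B,hash)→16080, (D,merge)→58640, (B,merge)→183480, (D,nl_idx)→437640, (B,nl_idx)→486680 …(+2); best=14640 via (D,hash)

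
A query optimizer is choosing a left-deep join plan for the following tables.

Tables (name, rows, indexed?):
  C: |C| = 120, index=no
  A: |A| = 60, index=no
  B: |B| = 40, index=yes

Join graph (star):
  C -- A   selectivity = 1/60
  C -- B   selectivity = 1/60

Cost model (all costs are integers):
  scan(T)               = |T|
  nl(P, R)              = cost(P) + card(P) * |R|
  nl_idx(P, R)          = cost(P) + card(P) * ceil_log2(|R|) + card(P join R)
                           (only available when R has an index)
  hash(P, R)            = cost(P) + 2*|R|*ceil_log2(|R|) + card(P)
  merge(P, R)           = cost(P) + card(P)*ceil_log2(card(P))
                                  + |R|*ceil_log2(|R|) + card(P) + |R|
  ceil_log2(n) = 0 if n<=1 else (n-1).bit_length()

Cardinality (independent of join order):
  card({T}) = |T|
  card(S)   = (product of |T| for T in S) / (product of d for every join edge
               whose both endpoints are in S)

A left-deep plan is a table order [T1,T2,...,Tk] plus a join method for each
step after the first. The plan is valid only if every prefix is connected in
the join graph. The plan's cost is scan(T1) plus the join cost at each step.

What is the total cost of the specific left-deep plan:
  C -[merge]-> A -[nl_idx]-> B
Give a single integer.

step 1: scan C: cost=120, card=120
step 2: join A via merge
    card(P join A) = 120*60/(60) = 120
    cost = 120 + 120*7 + 60*6 + 120 + 60 = 1500
step 3: join B via nl_idx
    card(P join B) = 120*40/(60) = 80
    cost = 1500 + 120*6 + 80 = 2300

2300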